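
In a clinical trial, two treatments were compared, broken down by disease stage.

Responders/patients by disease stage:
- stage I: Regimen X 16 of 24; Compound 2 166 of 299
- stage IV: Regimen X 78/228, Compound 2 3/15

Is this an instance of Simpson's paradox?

Stage I: Regimen X 16/24 = 66.7%, Compound 2 166/299 = 55.5% → Regimen X
Stage IV: Regimen X 78/228 = 34.2%, Compound 2 3/15 = 20.0% → Regimen X
Overall: Regimen X 94/252 = 37.3%, Compound 2 169/314 = 53.8% → Compound 2
Regimen X wins each disease group but Compound 2 wins overall — the comparison reverses. Regimen X's patients skew toward stage IV, which has a lower base rate.

Yes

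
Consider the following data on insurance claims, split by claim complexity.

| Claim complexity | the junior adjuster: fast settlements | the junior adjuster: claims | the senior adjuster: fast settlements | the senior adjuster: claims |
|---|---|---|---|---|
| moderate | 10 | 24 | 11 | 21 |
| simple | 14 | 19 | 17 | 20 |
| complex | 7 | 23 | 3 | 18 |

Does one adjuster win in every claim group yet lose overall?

No

Moderate: the junior adjuster 10/24 = 41.7%, the senior adjuster 11/21 = 52.4% → the senior adjuster
Simple: the junior adjuster 14/19 = 73.7%, the senior adjuster 17/20 = 85.0% → the senior adjuster
Complex: the junior adjuster 7/23 = 30.4%, the senior adjuster 3/18 = 16.7% → the junior adjuster
Overall: the junior adjuster 31/66 = 47.0%, the senior adjuster 31/59 = 52.5% → the senior adjuster
Neither sweeps: the junior adjuster wins 1 of 3 groups, the senior adjuster wins 2. The senior adjuster wins overall but not every group — no Simpson reversal.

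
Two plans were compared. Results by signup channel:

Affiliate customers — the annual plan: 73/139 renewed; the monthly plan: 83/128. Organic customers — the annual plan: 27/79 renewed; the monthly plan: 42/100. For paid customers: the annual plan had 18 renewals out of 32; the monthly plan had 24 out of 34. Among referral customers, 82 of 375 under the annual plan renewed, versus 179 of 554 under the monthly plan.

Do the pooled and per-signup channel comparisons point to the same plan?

Yes

Affiliate: the annual plan 73/139 = 52.5%, the monthly plan 83/128 = 64.8% → the monthly plan
Organic: the annual plan 27/79 = 34.2%, the monthly plan 42/100 = 42.0% → the monthly plan
Paid: the annual plan 18/32 = 56.2%, the monthly plan 24/34 = 70.6% → the monthly plan
Referral: the annual plan 82/375 = 21.9%, the monthly plan 179/554 = 32.3% → the monthly plan
Overall: the annual plan 200/625 = 32.0%, the monthly plan 328/816 = 40.2% → the monthly plan
The monthly plan wins overall and in every signup group — no reversal.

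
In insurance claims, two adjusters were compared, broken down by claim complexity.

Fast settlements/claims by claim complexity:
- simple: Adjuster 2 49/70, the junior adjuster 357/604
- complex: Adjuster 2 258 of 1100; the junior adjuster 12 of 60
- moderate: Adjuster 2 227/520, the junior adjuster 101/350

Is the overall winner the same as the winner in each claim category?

No

Simple: Adjuster 2 49/70 = 70.0%, the junior adjuster 357/604 = 59.1% → Adjuster 2
Complex: Adjuster 2 258/1100 = 23.5%, the junior adjuster 12/60 = 20.0% → Adjuster 2
Moderate: Adjuster 2 227/520 = 43.7%, the junior adjuster 101/350 = 28.9% → Adjuster 2
Overall: Adjuster 2 534/1690 = 31.6%, the junior adjuster 470/1014 = 46.4% → the junior adjuster
Adjuster 2 wins each claim group but the junior adjuster wins overall — the comparison reverses. Adjuster 2's claims skew toward complex, which has a lower base rate.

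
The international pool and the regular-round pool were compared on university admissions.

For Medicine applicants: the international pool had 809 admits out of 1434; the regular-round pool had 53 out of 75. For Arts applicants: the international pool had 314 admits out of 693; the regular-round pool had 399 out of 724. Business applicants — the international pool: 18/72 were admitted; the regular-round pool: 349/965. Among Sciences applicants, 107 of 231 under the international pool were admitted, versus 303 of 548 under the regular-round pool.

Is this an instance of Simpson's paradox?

Yes

Medicine: the international pool 809/1434 = 56.4%, the regular-round pool 53/75 = 70.7% → the regular-round pool
Arts: the international pool 314/693 = 45.3%, the regular-round pool 399/724 = 55.1% → the regular-round pool
Business: the international pool 18/72 = 25.0%, the regular-round pool 349/965 = 36.2% → the regular-round pool
Sciences: the international pool 107/231 = 46.3%, the regular-round pool 303/548 = 55.3% → the regular-round pool
Overall: the international pool 1248/2430 = 51.4%, the regular-round pool 1104/2312 = 47.8% → the international pool
The regular-round pool wins each department group but the international pool wins overall — the comparison reverses. The regular-round pool's applicants skew toward Business, which has a lower base rate.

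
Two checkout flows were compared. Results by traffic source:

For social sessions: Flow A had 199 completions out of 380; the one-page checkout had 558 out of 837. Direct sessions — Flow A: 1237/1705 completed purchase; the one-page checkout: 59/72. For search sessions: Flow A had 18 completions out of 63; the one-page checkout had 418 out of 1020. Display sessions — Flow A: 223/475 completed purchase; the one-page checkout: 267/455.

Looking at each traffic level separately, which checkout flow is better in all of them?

Social: Flow A 199/380 = 52.4%, the one-page checkout 558/837 = 66.7% → the one-page checkout
Direct: Flow A 1237/1705 = 72.6%, the one-page checkout 59/72 = 81.9% → the one-page checkout
Search: Flow A 18/63 = 28.6%, the one-page checkout 418/1020 = 41.0% → the one-page checkout
Display: Flow A 223/475 = 46.9%, the one-page checkout 267/455 = 58.7% → the one-page checkout
The one-page checkout has the higher rate in all 4 groups.

the one-page checkout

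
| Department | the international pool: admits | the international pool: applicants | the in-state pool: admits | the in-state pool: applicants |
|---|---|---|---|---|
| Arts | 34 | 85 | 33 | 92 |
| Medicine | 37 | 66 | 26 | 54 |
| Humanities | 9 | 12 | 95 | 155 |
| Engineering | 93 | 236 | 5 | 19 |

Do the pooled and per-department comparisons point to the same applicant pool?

Arts: the international pool 34/85 = 40.0%, the in-state pool 33/92 = 35.9% → the international pool
Medicine: the international pool 37/66 = 56.1%, the in-state pool 26/54 = 48.1% → the international pool
Humanities: the international pool 9/12 = 75.0%, the in-state pool 95/155 = 61.3% → the international pool
Engineering: the international pool 93/236 = 39.4%, the in-state pool 5/19 = 26.3% → the international pool
Overall: the international pool 173/399 = 43.4%, the in-state pool 159/320 = 49.7% → the in-state pool
The international pool wins each department group but the in-state pool wins overall — the comparison reverses. The international pool's applicants skew toward Engineering, which has a lower base rate.

No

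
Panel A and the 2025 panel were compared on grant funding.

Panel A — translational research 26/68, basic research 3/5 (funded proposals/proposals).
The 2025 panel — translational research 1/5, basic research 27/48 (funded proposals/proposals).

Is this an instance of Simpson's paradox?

Translational research: Panel A 26/68 = 38.2%, the 2025 panel 1/5 = 20.0% → Panel A
Basic research: Panel A 3/5 = 60.0%, the 2025 panel 27/48 = 56.2% → Panel A
Overall: Panel A 29/73 = 39.7%, the 2025 panel 28/53 = 52.8% → the 2025 panel
Panel A wins each proposal group but the 2025 panel wins overall — the comparison reverses. Panel A's proposals skew toward translational research, which has a lower base rate.

Yes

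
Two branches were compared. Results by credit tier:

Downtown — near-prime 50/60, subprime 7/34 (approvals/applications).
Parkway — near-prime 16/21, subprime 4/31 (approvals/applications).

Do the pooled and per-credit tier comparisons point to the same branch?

Yes

Near-prime: Downtown 50/60 = 83.3%, Parkway 16/21 = 76.2% → Downtown
Subprime: Downtown 7/34 = 20.6%, Parkway 4/31 = 12.9% → Downtown
Overall: Downtown 57/94 = 60.6%, Parkway 20/52 = 38.5% → Downtown
Downtown wins overall and in every credit group — no reversal.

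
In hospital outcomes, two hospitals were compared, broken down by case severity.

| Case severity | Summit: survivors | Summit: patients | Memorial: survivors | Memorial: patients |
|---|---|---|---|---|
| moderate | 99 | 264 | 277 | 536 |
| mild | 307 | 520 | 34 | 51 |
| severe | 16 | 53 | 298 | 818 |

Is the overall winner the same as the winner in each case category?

No

Moderate: Summit 99/264 = 37.5%, Memorial 277/536 = 51.7% → Memorial
Mild: Summit 307/520 = 59.0%, Memorial 34/51 = 66.7% → Memorial
Severe: Summit 16/53 = 30.2%, Memorial 298/818 = 36.4% → Memorial
Overall: Summit 422/837 = 50.4%, Memorial 609/1405 = 43.3% → Summit
Memorial wins each case group but Summit wins overall — the comparison reverses. Memorial's patients skew toward severe, which has a lower base rate.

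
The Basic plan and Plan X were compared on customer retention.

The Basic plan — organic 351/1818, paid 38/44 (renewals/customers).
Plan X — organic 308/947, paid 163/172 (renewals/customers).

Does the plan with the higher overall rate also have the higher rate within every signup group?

Yes

Organic: the Basic plan 351/1818 = 19.3%, Plan X 308/947 = 32.5% → Plan X
Paid: the Basic plan 38/44 = 86.4%, Plan X 163/172 = 94.8% → Plan X
Overall: the Basic plan 389/1862 = 20.9%, Plan X 471/1119 = 42.1% → Plan X
Plan X wins overall and in every signup group — no reversal.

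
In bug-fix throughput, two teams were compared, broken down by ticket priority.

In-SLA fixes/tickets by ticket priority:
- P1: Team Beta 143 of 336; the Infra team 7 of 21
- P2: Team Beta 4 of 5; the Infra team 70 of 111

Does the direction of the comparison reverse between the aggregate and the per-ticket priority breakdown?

Yes

P1: Team Beta 143/336 = 42.6%, the Infra team 7/21 = 33.3% → Team Beta
P2: Team Beta 4/5 = 80.0%, the Infra team 70/111 = 63.1% → Team Beta
Overall: Team Beta 147/341 = 43.1%, the Infra team 77/132 = 58.3% → the Infra team
Team Beta wins each ticket group but the Infra team wins overall — the comparison reverses. Team Beta's tickets skew toward P1, which has a lower base rate.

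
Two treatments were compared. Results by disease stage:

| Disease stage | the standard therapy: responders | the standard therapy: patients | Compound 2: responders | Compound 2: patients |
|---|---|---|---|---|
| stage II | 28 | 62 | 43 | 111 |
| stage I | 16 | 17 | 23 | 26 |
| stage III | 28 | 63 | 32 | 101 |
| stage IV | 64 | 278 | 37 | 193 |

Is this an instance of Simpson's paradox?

No

Stage II: the standard therapy 28/62 = 45.2%, Compound 2 43/111 = 38.7% → the standard therapy
Stage I: the standard therapy 16/17 = 94.1%, Compound 2 23/26 = 88.5% → the standard therapy
Stage III: the standard therapy 28/63 = 44.4%, Compound 2 32/101 = 31.7% → the standard therapy
Stage IV: the standard therapy 64/278 = 23.0%, Compound 2 37/193 = 19.2% → the standard therapy
Overall: the standard therapy 136/420 = 32.4%, Compound 2 135/431 = 31.3% → the standard therapy
The standard therapy wins overall and in every disease group — no reversal.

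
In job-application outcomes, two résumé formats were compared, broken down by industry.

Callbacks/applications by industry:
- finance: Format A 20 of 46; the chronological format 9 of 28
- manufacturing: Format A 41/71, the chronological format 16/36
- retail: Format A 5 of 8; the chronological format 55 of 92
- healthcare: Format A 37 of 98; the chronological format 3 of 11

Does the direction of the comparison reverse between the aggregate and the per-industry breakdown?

Finance: Format A 20/46 = 43.5%, the chronological format 9/28 = 32.1% → Format A
Manufacturing: Format A 41/71 = 57.7%, the chronological format 16/36 = 44.4% → Format A
Retail: Format A 5/8 = 62.5%, the chronological format 55/92 = 59.8% → Format A
Healthcare: Format A 37/98 = 37.8%, the chronological format 3/11 = 27.3% → Format A
Overall: Format A 103/223 = 46.2%, the chronological format 83/167 = 49.7% → the chronological format
Format A wins each industry group but the chronological format wins overall — the comparison reverses. Format A's applications skew toward healthcare, which has a lower base rate.

Yes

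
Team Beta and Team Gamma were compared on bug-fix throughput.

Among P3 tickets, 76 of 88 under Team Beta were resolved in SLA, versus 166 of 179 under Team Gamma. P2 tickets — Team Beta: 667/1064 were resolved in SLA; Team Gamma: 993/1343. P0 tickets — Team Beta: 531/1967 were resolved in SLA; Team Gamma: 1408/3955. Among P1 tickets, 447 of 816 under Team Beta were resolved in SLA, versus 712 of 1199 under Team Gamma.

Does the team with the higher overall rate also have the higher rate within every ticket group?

Yes

P3: Team Beta 76/88 = 86.4%, Team Gamma 166/179 = 92.7% → Team Gamma
P2: Team Beta 667/1064 = 62.7%, Team Gamma 993/1343 = 73.9% → Team Gamma
P0: Team Beta 531/1967 = 27.0%, Team Gamma 1408/3955 = 35.6% → Team Gamma
P1: Team Beta 447/816 = 54.8%, Team Gamma 712/1199 = 59.4% → Team Gamma
Overall: Team Beta 1721/3935 = 43.7%, Team Gamma 3279/6676 = 49.1% → Team Gamma
Team Gamma wins overall and in every ticket group — no reversal.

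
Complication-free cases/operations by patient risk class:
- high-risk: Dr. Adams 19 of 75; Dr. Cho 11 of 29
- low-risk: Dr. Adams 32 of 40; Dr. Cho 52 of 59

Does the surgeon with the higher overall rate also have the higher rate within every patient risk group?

High-risk: Dr. Adams 19/75 = 25.3%, Dr. Cho 11/29 = 37.9% → Dr. Cho
Low-risk: Dr. Adams 32/40 = 80.0%, Dr. Cho 52/59 = 88.1% → Dr. Cho
Overall: Dr. Adams 51/115 = 44.3%, Dr. Cho 63/88 = 71.6% → Dr. Cho
Dr. Cho wins overall and in every patient risk group — no reversal.

Yes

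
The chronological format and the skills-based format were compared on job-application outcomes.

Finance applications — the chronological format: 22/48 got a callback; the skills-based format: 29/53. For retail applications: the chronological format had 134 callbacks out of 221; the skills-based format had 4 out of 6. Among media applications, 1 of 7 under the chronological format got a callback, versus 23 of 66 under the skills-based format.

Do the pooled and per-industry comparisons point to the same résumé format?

No

Finance: the chronological format 22/48 = 45.8%, the skills-based format 29/53 = 54.7% → the skills-based format
Retail: the chronological format 134/221 = 60.6%, the skills-based format 4/6 = 66.7% → the skills-based format
Media: the chronological format 1/7 = 14.3%, the skills-based format 23/66 = 34.8% → the skills-based format
Overall: the chronological format 157/276 = 56.9%, the skills-based format 56/125 = 44.8% → the chronological format
The skills-based format wins each industry group but the chronological format wins overall — the comparison reverses. The skills-based format's applications skew toward media, which has a lower base rate.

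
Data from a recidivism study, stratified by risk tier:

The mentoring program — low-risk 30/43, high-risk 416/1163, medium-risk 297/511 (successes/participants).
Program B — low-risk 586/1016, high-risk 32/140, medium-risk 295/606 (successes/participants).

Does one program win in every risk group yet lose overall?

Yes

Low-risk: the mentoring program 30/43 = 69.8%, Program B 586/1016 = 57.7% → the mentoring program
High-risk: the mentoring program 416/1163 = 35.8%, Program B 32/140 = 22.9% → the mentoring program
Medium-risk: the mentoring program 297/511 = 58.1%, Program B 295/606 = 48.7% → the mentoring program
Overall: the mentoring program 743/1717 = 43.3%, Program B 913/1762 = 51.8% → Program B
The mentoring program wins each risk group but Program B wins overall — the comparison reverses. The mentoring program's participants skew toward high-risk, which has a lower base rate.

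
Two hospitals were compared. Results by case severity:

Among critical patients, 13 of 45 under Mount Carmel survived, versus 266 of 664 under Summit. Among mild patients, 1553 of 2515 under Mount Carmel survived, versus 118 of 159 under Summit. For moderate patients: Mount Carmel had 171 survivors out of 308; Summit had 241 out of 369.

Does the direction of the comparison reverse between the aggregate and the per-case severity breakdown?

Yes

Critical: Mount Carmel 13/45 = 28.9%, Summit 266/664 = 40.1% → Summit
Mild: Mount Carmel 1553/2515 = 61.7%, Summit 118/159 = 74.2% → Summit
Moderate: Mount Carmel 171/308 = 55.5%, Summit 241/369 = 65.3% → Summit
Overall: Mount Carmel 1737/2868 = 60.6%, Summit 625/1192 = 52.4% → Mount Carmel
Summit wins each case group but Mount Carmel wins overall — the comparison reverses. Summit's patients skew toward critical, which has a lower base rate.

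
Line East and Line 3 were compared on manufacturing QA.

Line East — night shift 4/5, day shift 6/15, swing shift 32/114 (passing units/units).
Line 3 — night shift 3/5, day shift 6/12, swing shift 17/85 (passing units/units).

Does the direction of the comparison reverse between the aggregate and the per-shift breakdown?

No

Night shift: Line East 4/5 = 80.0%, Line 3 3/5 = 60.0% → Line East
Day shift: Line East 6/15 = 40.0%, Line 3 6/12 = 50.0% → Line 3
Swing shift: Line East 32/114 = 28.1%, Line 3 17/85 = 20.0% → Line East
Overall: Line East 42/134 = 31.3%, Line 3 26/102 = 25.5% → Line East
Neither sweeps: Line East wins 2 of 3 groups, Line 3 wins 1. Line East wins overall but not every group — no Simpson reversal.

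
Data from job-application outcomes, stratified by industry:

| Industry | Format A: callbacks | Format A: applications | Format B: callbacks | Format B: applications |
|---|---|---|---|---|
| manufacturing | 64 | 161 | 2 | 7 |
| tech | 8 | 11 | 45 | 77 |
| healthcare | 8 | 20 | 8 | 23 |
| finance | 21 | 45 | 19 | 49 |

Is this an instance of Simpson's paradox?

Manufacturing: Format A 64/161 = 39.8%, Format B 2/7 = 28.6% → Format A
Tech: Format A 8/11 = 72.7%, Format B 45/77 = 58.4% → Format A
Healthcare: Format A 8/20 = 40.0%, Format B 8/23 = 34.8% → Format A
Finance: Format A 21/45 = 46.7%, Format B 19/49 = 38.8% → Format A
Overall: Format A 101/237 = 42.6%, Format B 74/156 = 47.4% → Format B
Format A wins each industry group but Format B wins overall — the comparison reverses. Format A's applications skew toward manufacturing, which has a lower base rate.

Yes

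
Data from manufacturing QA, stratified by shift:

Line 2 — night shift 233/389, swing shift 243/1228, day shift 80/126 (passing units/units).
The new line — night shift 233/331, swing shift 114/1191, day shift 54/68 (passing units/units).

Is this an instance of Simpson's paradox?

Night shift: Line 2 233/389 = 59.9%, the new line 233/331 = 70.4% → the new line
Swing shift: Line 2 243/1228 = 19.8%, the new line 114/1191 = 9.6% → Line 2
Day shift: Line 2 80/126 = 63.5%, the new line 54/68 = 79.4% → the new line
Overall: Line 2 556/1743 = 31.9%, the new line 401/1590 = 25.2% → Line 2
Neither sweeps: Line 2 wins 1 of 3 groups, the new line wins 2. Line 2 wins overall but not every group — no Simpson reversal.

No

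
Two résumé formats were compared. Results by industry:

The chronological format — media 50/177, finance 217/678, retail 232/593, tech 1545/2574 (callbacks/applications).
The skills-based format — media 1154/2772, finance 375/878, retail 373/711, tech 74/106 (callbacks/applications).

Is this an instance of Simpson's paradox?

Media: the chronological format 50/177 = 28.2%, the skills-based format 1154/2772 = 41.6% → the skills-based format
Finance: the chronological format 217/678 = 32.0%, the skills-based format 375/878 = 42.7% → the skills-based format
Retail: the chronological format 232/593 = 39.1%, the skills-based format 373/711 = 52.5% → the skills-based format
Tech: the chronological format 1545/2574 = 60.0%, the skills-based format 74/106 = 69.8% → the skills-based format
Overall: the chronological format 2044/4022 = 50.8%, the skills-based format 1976/4467 = 44.2% → the chronological format
The skills-based format wins each industry group but the chronological format wins overall — the comparison reverses. The skills-based format's applications skew toward media, which has a lower base rate.

Yes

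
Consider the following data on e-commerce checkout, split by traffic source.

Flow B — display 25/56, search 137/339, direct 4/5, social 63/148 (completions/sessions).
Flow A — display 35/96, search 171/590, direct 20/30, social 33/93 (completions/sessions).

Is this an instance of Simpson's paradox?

No

Display: Flow B 25/56 = 44.6%, Flow A 35/96 = 36.5% → Flow B
Search: Flow B 137/339 = 40.4%, Flow A 171/590 = 29.0% → Flow B
Direct: Flow B 4/5 = 80.0%, Flow A 20/30 = 66.7% → Flow B
Social: Flow B 63/148 = 42.6%, Flow A 33/93 = 35.5% → Flow B
Overall: Flow B 229/548 = 41.8%, Flow A 259/809 = 32.0% → Flow B
Flow B wins overall and in every traffic group — no reversal.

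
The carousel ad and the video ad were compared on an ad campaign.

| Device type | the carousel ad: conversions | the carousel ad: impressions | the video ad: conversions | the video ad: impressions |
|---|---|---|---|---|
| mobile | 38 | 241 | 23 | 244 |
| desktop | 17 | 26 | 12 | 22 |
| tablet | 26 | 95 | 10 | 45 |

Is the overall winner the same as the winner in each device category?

Mobile: the carousel ad 38/241 = 15.8%, the video ad 23/244 = 9.4% → the carousel ad
Desktop: the carousel ad 17/26 = 65.4%, the video ad 12/22 = 54.5% → the carousel ad
Tablet: the carousel ad 26/95 = 27.4%, the video ad 10/45 = 22.2% → the carousel ad
Overall: the carousel ad 81/362 = 22.4%, the video ad 45/311 = 14.5% → the carousel ad
The carousel ad wins overall and in every device group — no reversal.

Yes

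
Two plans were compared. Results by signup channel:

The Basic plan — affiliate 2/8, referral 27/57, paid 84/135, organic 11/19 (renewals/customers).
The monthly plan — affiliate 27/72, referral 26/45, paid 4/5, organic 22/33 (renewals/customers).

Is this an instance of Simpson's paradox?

Yes

Affiliate: the Basic plan 2/8 = 25.0%, the monthly plan 27/72 = 37.5% → the monthly plan
Referral: the Basic plan 27/57 = 47.4%, the monthly plan 26/45 = 57.8% → the monthly plan
Paid: the Basic plan 84/135 = 62.2%, the monthly plan 4/5 = 80.0% → the monthly plan
Organic: the Basic plan 11/19 = 57.9%, the monthly plan 22/33 = 66.7% → the monthly plan
Overall: the Basic plan 124/219 = 56.6%, the monthly plan 79/155 = 51.0% → the Basic plan
The monthly plan wins each signup group but the Basic plan wins overall — the comparison reverses. The monthly plan's customers skew toward affiliate, which has a lower base rate.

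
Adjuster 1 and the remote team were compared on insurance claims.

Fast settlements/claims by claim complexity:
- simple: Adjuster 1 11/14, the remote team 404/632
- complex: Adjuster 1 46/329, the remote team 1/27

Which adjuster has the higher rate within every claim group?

Simple: Adjuster 1 11/14 = 78.6%, the remote team 404/632 = 63.9% → Adjuster 1
Complex: Adjuster 1 46/329 = 14.0%, the remote team 1/27 = 3.7% → Adjuster 1
Adjuster 1 has the higher rate in both groups.

Adjuster 1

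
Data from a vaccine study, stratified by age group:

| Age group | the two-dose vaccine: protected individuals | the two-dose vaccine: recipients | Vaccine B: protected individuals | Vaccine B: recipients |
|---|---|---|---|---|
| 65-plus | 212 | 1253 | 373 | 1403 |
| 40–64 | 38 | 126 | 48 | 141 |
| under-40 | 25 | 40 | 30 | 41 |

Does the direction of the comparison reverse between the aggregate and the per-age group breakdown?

No

65-plus: the two-dose vaccine 212/1253 = 16.9%, Vaccine B 373/1403 = 26.6% → Vaccine B
40–64: the two-dose vaccine 38/126 = 30.2%, Vaccine B 48/141 = 34.0% → Vaccine B
Under-40: the two-dose vaccine 25/40 = 62.5%, Vaccine B 30/41 = 73.2% → Vaccine B
Overall: the two-dose vaccine 275/1419 = 19.4%, Vaccine B 451/1585 = 28.5% → Vaccine B
Vaccine B wins overall and in every age group — no reversal.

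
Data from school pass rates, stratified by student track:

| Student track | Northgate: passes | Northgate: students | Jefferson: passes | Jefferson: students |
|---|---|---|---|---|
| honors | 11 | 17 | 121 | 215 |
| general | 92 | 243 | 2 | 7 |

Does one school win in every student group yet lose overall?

Honors: Northgate 11/17 = 64.7%, Jefferson 121/215 = 56.3% → Northgate
General: Northgate 92/243 = 37.9%, Jefferson 2/7 = 28.6% → Northgate
Overall: Northgate 103/260 = 39.6%, Jefferson 123/222 = 55.4% → Jefferson
Northgate wins each student group but Jefferson wins overall — the comparison reverses. Northgate's students skew toward general, which has a lower base rate.

Yes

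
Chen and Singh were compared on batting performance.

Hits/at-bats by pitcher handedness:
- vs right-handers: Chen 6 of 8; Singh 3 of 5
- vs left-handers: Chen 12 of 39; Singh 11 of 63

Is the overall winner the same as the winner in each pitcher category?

Yes

Vs right-handers: Chen 6/8 = 75.0%, Singh 3/5 = 60.0% → Chen
Vs left-handers: Chen 12/39 = 30.8%, Singh 11/63 = 17.5% → Chen
Overall: Chen 18/47 = 38.3%, Singh 14/68 = 20.6% → Chen
Chen wins overall and in every pitcher group — no reversal.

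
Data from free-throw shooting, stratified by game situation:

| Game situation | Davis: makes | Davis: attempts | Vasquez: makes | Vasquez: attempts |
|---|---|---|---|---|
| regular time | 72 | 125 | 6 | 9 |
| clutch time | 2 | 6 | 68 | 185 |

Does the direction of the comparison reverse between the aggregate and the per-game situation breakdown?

Regular time: Davis 72/125 = 57.6%, Vasquez 6/9 = 66.7% → Vasquez
Clutch time: Davis 2/6 = 33.3%, Vasquez 68/185 = 36.8% → Vasquez
Overall: Davis 74/131 = 56.5%, Vasquez 74/194 = 38.1% → Davis
Vasquez wins each game group but Davis wins overall — the comparison reverses. Vasquez's attempts skew toward clutch time, which has a lower base rate.

Yes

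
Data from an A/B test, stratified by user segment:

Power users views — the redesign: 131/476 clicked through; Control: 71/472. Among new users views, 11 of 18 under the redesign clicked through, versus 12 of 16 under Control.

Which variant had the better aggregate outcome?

Power users: the redesign 131/476 = 27.5%, Control 71/472 = 15.0% → the redesign
New users: the redesign 11/18 = 61.1%, Control 12/16 = 75.0% → Control
Overall: the redesign 142/494 = 28.7%, Control 83/488 = 17.0% → the redesign
(Neither sweeps every user group, but the redesign has the higher pooled rate.)

the redesign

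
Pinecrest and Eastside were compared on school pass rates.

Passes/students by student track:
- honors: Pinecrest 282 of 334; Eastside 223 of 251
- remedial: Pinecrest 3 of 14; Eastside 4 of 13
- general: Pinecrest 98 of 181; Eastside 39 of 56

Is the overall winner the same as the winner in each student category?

Yes

Honors: Pinecrest 282/334 = 84.4%, Eastside 223/251 = 88.8% → Eastside
Remedial: Pinecrest 3/14 = 21.4%, Eastside 4/13 = 30.8% → Eastside
General: Pinecrest 98/181 = 54.1%, Eastside 39/56 = 69.6% → Eastside
Overall: Pinecrest 383/529 = 72.4%, Eastside 266/320 = 83.1% → Eastside
Eastside wins overall and in every student group — no reversal.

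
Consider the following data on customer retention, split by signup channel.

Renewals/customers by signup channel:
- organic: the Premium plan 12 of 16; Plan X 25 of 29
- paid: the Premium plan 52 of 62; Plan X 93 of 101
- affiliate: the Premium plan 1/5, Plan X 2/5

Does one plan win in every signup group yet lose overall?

No

Organic: the Premium plan 12/16 = 75.0%, Plan X 25/29 = 86.2% → Plan X
Paid: the Premium plan 52/62 = 83.9%, Plan X 93/101 = 92.1% → Plan X
Affiliate: the Premium plan 1/5 = 20.0%, Plan X 2/5 = 40.0% → Plan X
Overall: the Premium plan 65/83 = 78.3%, Plan X 120/135 = 88.9% → Plan X
Plan X wins overall and in every signup group — no reversal.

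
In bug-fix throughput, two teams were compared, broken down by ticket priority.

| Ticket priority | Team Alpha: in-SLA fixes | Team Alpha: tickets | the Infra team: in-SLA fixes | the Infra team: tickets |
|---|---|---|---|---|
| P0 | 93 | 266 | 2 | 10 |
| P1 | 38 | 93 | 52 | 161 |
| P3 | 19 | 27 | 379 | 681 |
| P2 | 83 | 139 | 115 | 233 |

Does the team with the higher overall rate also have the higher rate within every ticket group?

P0: Team Alpha 93/266 = 35.0%, the Infra team 2/10 = 20.0% → Team Alpha
P1: Team Alpha 38/93 = 40.9%, the Infra team 52/161 = 32.3% → Team Alpha
P3: Team Alpha 19/27 = 70.4%, the Infra team 379/681 = 55.7% → Team Alpha
P2: Team Alpha 83/139 = 59.7%, the Infra team 115/233 = 49.4% → Team Alpha
Overall: Team Alpha 233/525 = 44.4%, the Infra team 548/1085 = 50.5% → the Infra team
Team Alpha wins each ticket group but the Infra team wins overall — the comparison reverses. Team Alpha's tickets skew toward P0, which has a lower base rate.

No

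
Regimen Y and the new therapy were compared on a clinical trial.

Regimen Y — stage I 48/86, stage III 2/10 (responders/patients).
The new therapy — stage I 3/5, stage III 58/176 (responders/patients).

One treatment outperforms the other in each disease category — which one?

the new therapy

Stage I: Regimen Y 48/86 = 55.8%, the new therapy 3/5 = 60.0% → the new therapy
Stage III: Regimen Y 2/10 = 20.0%, the new therapy 58/176 = 33.0% → the new therapy
The new therapy has the higher rate in both groups.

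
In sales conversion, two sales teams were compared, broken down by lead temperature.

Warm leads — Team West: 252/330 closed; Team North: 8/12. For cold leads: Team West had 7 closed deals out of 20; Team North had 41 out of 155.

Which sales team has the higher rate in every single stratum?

Warm: Team West 252/330 = 76.4%, Team North 8/12 = 66.7% → Team West
Cold: Team West 7/20 = 35.0%, Team North 41/155 = 26.5% → Team West
Team West has the higher rate in both groups.

Team West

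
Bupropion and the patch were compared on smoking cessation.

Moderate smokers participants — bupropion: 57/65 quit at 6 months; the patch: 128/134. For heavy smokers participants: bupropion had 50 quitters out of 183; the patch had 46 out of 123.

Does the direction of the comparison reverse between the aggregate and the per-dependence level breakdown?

No

Moderate smokers: bupropion 57/65 = 87.7%, the patch 128/134 = 95.5% → the patch
Heavy smokers: bupropion 50/183 = 27.3%, the patch 46/123 = 37.4% → the patch
Overall: bupropion 107/248 = 43.1%, the patch 174/257 = 67.7% → the patch
The patch wins overall and in every dependence group — no reversal.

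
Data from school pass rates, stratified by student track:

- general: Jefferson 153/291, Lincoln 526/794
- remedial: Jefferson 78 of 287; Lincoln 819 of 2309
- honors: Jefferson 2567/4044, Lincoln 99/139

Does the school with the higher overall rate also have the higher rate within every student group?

General: Jefferson 153/291 = 52.6%, Lincoln 526/794 = 66.2% → Lincoln
Remedial: Jefferson 78/287 = 27.2%, Lincoln 819/2309 = 35.5% → Lincoln
Honors: Jefferson 2567/4044 = 63.5%, Lincoln 99/139 = 71.2% → Lincoln
Overall: Jefferson 2798/4622 = 60.5%, Lincoln 1444/3242 = 44.5% → Jefferson
Lincoln wins each student group but Jefferson wins overall — the comparison reverses. Lincoln's students skew toward remedial, which has a lower base rate.

No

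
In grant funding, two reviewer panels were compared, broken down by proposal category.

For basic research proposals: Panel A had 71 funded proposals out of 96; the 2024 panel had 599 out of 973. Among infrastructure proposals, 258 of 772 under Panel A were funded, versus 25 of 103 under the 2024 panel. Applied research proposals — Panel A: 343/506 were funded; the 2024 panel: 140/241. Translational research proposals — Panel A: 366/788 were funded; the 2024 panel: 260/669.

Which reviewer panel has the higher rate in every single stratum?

Panel A

Basic research: Panel A 71/96 = 74.0%, the 2024 panel 599/973 = 61.6% → Panel A
Infrastructure: Panel A 258/772 = 33.4%, the 2024 panel 25/103 = 24.3% → Panel A
Applied research: Panel A 343/506 = 67.8%, the 2024 panel 140/241 = 58.1% → Panel A
Translational research: Panel A 366/788 = 46.4%, the 2024 panel 260/669 = 38.9% → Panel A
Panel A has the higher rate in all 4 groups.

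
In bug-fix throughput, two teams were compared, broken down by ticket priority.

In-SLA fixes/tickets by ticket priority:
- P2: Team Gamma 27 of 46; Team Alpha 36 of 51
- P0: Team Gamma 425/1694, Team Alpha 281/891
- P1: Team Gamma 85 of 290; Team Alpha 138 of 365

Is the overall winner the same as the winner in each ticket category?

P2: Team Gamma 27/46 = 58.7%, Team Alpha 36/51 = 70.6% → Team Alpha
P0: Team Gamma 425/1694 = 25.1%, Team Alpha 281/891 = 31.5% → Team Alpha
P1: Team Gamma 85/290 = 29.3%, Team Alpha 138/365 = 37.8% → Team Alpha
Overall: Team Gamma 537/2030 = 26.5%, Team Alpha 455/1307 = 34.8% → Team Alpha
Team Alpha wins overall and in every ticket group — no reversal.

Yes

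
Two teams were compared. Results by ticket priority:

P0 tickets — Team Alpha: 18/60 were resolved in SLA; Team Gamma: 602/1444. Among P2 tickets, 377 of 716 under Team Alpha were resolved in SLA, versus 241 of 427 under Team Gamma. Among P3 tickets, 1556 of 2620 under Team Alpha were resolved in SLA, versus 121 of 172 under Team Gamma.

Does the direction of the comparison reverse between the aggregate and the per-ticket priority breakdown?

P0: Team Alpha 18/60 = 30.0%, Team Gamma 602/1444 = 41.7% → Team Gamma
P2: Team Alpha 377/716 = 52.7%, Team Gamma 241/427 = 56.4% → Team Gamma
P3: Team Alpha 1556/2620 = 59.4%, Team Gamma 121/172 = 70.3% → Team Gamma
Overall: Team Alpha 1951/3396 = 57.4%, Team Gamma 964/2043 = 47.2% → Team Alpha
Team Gamma wins each ticket group but Team Alpha wins overall — the comparison reverses. Team Gamma's tickets skew toward P0, which has a lower base rate.

Yes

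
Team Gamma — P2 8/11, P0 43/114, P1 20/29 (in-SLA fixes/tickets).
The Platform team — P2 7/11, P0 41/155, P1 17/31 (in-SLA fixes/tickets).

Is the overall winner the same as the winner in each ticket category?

P2: Team Gamma 8/11 = 72.7%, the Platform team 7/11 = 63.6% → Team Gamma
P0: Team Gamma 43/114 = 37.7%, the Platform team 41/155 = 26.5% → Team Gamma
P1: Team Gamma 20/29 = 69.0%, the Platform team 17/31 = 54.8% → Team Gamma
Overall: Team Gamma 71/154 = 46.1%, the Platform team 65/197 = 33.0% → Team Gamma
Team Gamma wins overall and in every ticket group — no reversal.

Yes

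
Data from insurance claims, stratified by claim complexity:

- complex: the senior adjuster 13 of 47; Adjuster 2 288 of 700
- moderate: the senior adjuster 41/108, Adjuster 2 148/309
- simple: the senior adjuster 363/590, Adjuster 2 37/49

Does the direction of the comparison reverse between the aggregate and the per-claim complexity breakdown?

Yes

Complex: the senior adjuster 13/47 = 27.7%, Adjuster 2 288/700 = 41.1% → Adjuster 2
Moderate: the senior adjuster 41/108 = 38.0%, Adjuster 2 148/309 = 47.9% → Adjuster 2
Simple: the senior adjuster 363/590 = 61.5%, Adjuster 2 37/49 = 75.5% → Adjuster 2
Overall: the senior adjuster 417/745 = 56.0%, Adjuster 2 473/1058 = 44.7% → the senior adjuster
Adjuster 2 wins each claim group but the senior adjuster wins overall — the comparison reverses. Adjuster 2's claims skew toward complex, which has a lower base rate.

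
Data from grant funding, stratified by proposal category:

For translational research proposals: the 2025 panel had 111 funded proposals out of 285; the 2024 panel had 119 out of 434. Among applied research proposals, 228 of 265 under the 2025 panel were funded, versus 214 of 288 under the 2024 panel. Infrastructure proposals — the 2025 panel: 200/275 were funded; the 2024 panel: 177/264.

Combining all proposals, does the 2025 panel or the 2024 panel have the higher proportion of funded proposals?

the 2025 panel

Translational research: the 2025 panel 111/285 = 38.9%, the 2024 panel 119/434 = 27.4% → the 2025 panel
Applied research: the 2025 panel 228/265 = 86.0%, the 2024 panel 214/288 = 74.3% → the 2025 panel
Infrastructure: the 2025 panel 200/275 = 72.7%, the 2024 panel 177/264 = 67.0% → the 2025 panel
Overall: the 2025 panel 539/825 = 65.3%, the 2024 panel 510/986 = 51.7% → the 2025 panel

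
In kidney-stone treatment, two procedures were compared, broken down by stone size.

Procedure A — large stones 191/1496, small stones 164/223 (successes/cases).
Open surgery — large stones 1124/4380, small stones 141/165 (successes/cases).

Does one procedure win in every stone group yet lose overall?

Large stones: Procedure A 191/1496 = 12.8%, open surgery 1124/4380 = 25.7% → open surgery
Small stones: Procedure A 164/223 = 73.5%, open surgery 141/165 = 85.5% → open surgery
Overall: Procedure A 355/1719 = 20.7%, open surgery 1265/4545 = 27.8% → open surgery
Open surgery wins overall and in every stone group — no reversal.

No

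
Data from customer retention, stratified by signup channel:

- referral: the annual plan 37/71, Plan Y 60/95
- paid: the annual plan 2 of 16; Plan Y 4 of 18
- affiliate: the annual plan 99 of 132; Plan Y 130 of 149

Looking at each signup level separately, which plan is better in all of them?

Plan Y

Referral: the annual plan 37/71 = 52.1%, Plan Y 60/95 = 63.2% → Plan Y
Paid: the annual plan 2/16 = 12.5%, Plan Y 4/18 = 22.2% → Plan Y
Affiliate: the annual plan 99/132 = 75.0%, Plan Y 130/149 = 87.2% → Plan Y
Plan Y has the higher rate in all 3 groups.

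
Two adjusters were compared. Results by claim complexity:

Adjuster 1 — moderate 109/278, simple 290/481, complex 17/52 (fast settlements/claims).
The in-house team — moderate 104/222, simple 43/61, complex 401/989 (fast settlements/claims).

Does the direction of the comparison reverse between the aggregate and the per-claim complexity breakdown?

Moderate: Adjuster 1 109/278 = 39.2%, the in-house team 104/222 = 46.8% → the in-house team
Simple: Adjuster 1 290/481 = 60.3%, the in-house team 43/61 = 70.5% → the in-house team
Complex: Adjuster 1 17/52 = 32.7%, the in-house team 401/989 = 40.5% → the in-house team
Overall: Adjuster 1 416/811 = 51.3%, the in-house team 548/1272 = 43.1% → Adjuster 1
The in-house team wins each claim group but Adjuster 1 wins overall — the comparison reverses. The in-house team's claims skew toward complex, which has a lower base rate.

Yes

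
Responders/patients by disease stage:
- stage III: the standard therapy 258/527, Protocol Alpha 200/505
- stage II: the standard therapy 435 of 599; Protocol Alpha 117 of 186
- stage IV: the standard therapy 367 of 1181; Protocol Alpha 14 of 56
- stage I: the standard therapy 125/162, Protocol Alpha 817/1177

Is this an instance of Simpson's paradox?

Yes

Stage III: the standard therapy 258/527 = 49.0%, Protocol Alpha 200/505 = 39.6% → the standard therapy
Stage II: the standard therapy 435/599 = 72.6%, Protocol Alpha 117/186 = 62.9% → the standard therapy
Stage IV: the standard therapy 367/1181 = 31.1%, Protocol Alpha 14/56 = 25.0% → the standard therapy
Stage I: the standard therapy 125/162 = 77.2%, Protocol Alpha 817/1177 = 69.4% → the standard therapy
Overall: the standard therapy 1185/2469 = 48.0%, Protocol Alpha 1148/1924 = 59.7% → Protocol Alpha
The standard therapy wins each disease group but Protocol Alpha wins overall — the comparison reverses. The standard therapy's patients skew toward stage IV, which has a lower base rate.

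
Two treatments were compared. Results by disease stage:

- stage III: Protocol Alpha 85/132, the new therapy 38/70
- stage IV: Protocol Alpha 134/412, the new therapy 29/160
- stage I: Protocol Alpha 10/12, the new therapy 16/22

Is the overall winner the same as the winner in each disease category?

Yes

Stage III: Protocol Alpha 85/132 = 64.4%, the new therapy 38/70 = 54.3% → Protocol Alpha
Stage IV: Protocol Alpha 134/412 = 32.5%, the new therapy 29/160 = 18.1% → Protocol Alpha
Stage I: Protocol Alpha 10/12 = 83.3%, the new therapy 16/22 = 72.7% → Protocol Alpha
Overall: Protocol Alpha 229/556 = 41.2%, the new therapy 83/252 = 32.9% → Protocol Alpha
Protocol Alpha wins overall and in every disease group — no reversal.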